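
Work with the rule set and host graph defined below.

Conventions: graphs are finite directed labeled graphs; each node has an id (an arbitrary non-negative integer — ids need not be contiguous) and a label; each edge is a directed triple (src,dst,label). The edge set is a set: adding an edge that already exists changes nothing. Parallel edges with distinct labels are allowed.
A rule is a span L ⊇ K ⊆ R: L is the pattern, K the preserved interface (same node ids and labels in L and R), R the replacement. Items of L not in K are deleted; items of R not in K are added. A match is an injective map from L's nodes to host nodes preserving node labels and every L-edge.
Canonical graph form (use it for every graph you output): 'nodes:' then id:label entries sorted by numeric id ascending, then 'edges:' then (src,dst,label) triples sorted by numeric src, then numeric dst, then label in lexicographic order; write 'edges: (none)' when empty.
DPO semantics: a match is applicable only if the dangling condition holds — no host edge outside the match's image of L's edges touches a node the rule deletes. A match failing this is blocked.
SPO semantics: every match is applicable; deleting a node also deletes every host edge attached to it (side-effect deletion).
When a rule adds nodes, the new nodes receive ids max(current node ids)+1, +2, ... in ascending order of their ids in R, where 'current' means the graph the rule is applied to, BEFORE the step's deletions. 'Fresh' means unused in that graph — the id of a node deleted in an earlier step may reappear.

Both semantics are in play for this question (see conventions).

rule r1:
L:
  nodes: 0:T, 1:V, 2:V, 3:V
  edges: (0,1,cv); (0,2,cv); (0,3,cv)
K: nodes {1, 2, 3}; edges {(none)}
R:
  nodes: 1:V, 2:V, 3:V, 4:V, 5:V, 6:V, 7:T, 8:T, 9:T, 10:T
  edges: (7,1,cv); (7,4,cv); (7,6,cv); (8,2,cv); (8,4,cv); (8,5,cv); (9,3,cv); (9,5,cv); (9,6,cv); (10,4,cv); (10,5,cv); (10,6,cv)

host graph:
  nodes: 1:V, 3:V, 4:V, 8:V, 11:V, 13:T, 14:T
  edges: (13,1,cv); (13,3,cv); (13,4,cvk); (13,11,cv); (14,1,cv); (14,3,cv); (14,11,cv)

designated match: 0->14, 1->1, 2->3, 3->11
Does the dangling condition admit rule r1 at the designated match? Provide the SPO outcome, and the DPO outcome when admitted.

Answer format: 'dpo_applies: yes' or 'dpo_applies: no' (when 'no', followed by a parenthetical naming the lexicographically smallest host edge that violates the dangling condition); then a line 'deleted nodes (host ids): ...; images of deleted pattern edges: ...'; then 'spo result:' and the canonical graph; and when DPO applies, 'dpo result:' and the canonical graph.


dpo_applies: yes
deleted nodes (host ids): 14; images of deleted pattern edges: (14,1,cv); (14,3,cv); (14,11,cv)
spo result:
nodes: 1:V, 3:V, 4:V, 8:V, 11:V, 13:T, 15:V, 16:V, 17:V, 18:T, 19:T, 20:T, 21:T
edges: (13,1,cv); (13,3,cv); (13,4,cvk); (13,11,cv); (18,1,cv); (18,15,cv); (18,17,cv); (19,3,cv); (19,15,cv); (19,16,cv); (20,11,cv); (20,16,cv); (20,17,cv); (21,15,cv); (21,16,cv); (21,17,cv)
dpo result:
nodes: 1:V, 3:V, 4:V, 8:V, 11:V, 13:T, 15:V, 16:V, 17:V, 18:T, 19:T, 20:T, 21:T
edges: (13,1,cv); (13,3,cv); (13,4,cvk); (13,11,cv); (18,1,cv); (18,15,cv); (18,17,cv); (19,3,cv); (19,15,cv); (19,16,cv); (20,11,cv); (20,16,cv); (20,17,cv); (21,15,cv); (21,16,cv); (21,17,cv)


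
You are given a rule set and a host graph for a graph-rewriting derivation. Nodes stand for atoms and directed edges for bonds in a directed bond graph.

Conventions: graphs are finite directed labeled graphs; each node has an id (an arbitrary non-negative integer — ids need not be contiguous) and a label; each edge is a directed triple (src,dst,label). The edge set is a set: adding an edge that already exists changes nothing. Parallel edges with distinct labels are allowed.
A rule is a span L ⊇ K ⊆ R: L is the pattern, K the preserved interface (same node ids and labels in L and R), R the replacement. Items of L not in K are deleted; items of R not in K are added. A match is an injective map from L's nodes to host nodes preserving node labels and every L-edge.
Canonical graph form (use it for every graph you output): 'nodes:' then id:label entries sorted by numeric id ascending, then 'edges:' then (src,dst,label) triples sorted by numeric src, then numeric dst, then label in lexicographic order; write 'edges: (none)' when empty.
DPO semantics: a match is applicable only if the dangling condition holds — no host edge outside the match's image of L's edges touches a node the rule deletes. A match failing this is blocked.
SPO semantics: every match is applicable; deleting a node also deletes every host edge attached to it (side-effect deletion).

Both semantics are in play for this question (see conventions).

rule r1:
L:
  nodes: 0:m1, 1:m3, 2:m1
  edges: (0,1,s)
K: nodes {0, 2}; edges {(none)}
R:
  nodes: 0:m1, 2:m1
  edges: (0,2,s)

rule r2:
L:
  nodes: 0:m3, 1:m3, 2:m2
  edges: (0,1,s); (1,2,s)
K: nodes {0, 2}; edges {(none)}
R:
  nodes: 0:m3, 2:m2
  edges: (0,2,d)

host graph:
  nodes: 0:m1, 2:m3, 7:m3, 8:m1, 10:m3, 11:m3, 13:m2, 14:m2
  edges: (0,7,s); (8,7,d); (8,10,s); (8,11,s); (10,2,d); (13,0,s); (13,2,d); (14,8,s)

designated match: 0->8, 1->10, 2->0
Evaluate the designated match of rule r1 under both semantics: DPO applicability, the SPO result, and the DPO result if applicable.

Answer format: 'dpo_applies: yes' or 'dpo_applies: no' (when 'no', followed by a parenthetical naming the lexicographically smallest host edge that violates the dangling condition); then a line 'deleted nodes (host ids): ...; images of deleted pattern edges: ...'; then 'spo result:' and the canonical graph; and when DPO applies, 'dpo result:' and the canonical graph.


dpo_applies: no
(the rule deletes node 10, which keeps host edge (10,2,d) outside the match image — the dangling condition fails, DPO blocks; SPO proceeds and side-deletes such edges)
deleted nodes (host ids): 10; images of deleted pattern edges: (8,10,s)
spo result:
nodes: 0:m1, 2:m3, 7:m3, 8:m1, 11:m3, 13:m2, 14:m2
edges: (0,7,s); (8,0,s); (8,7,d); (8,11,s); (13,0,s); (13,2,d); (14,8,s)


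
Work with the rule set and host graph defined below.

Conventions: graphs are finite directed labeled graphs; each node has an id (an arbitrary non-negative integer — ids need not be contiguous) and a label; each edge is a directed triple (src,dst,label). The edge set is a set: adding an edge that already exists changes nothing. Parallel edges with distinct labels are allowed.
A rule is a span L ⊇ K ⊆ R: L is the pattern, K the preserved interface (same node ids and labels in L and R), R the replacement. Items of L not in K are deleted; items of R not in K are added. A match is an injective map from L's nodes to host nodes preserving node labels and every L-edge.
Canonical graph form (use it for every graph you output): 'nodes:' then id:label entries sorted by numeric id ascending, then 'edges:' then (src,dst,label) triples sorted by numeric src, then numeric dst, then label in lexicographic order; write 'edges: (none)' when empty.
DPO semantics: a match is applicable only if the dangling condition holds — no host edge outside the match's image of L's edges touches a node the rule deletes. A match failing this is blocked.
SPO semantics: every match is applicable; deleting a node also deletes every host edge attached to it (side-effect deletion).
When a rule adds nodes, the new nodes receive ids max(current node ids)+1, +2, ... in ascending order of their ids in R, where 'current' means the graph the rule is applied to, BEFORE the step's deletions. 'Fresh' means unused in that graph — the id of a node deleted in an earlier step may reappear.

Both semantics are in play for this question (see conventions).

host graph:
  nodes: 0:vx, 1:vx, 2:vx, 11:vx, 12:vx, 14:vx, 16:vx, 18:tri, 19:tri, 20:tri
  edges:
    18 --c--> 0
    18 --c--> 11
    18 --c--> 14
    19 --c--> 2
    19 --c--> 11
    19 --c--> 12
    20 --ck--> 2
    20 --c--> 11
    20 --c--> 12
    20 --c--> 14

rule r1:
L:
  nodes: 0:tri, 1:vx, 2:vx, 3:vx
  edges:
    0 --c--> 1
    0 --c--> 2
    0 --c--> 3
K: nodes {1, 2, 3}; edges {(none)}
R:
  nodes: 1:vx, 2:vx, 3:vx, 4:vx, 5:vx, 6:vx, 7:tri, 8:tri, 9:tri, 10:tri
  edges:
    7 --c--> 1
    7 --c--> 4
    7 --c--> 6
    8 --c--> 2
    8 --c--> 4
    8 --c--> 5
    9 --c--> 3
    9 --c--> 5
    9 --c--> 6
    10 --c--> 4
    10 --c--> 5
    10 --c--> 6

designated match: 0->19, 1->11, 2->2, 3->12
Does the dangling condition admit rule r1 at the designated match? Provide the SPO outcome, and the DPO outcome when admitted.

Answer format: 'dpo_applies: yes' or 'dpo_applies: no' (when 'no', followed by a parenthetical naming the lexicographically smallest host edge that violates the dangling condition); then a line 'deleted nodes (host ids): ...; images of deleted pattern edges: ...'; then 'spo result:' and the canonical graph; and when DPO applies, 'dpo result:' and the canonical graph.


dpo_applies: yes
deleted nodes (host ids): 19; images of deleted pattern edges: (19,2,c); (19,11,c); (19,12,c)
spo result:
nodes: 0:vx, 1:vx, 2:vx, 11:vx, 12:vx, 14:vx, 16:vx, 18:tri, 20:tri, 21:vx, 22:vx, 23:vx, 24:tri, 25:tri, 26:tri, 27:tri
edges: (18,0,c); (18,11,c); (18,14,c); (20,2,ck); (20,11,c); (20,12,c); (20,14,c); (24,11,c); (24,21,c); (24,23,c); (25,2,c); (25,21,c); (25,22,c); (26,12,c); (26,22,c); (26,23,c); (27,21,c); (27,22,c); (27,23,c)
dpo result:
nodes: 0:vx, 1:vx, 2:vx, 11:vx, 12:vx, 14:vx, 16:vx, 18:tri, 20:tri, 21:vx, 22:vx, 23:vx, 24:tri, 25:tri, 26:tri, 27:tri
edges: (18,0,c); (18,11,c); (18,14,c); (20,2,ck); (20,11,c); (20,12,c); (20,14,c); (24,11,c); (24,21,c); (24,23,c); (25,2,c); (25,21,c); (25,22,c); (26,12,c); (26,22,c); (26,23,c); (27,21,c); (27,22,c); (27,23,c)


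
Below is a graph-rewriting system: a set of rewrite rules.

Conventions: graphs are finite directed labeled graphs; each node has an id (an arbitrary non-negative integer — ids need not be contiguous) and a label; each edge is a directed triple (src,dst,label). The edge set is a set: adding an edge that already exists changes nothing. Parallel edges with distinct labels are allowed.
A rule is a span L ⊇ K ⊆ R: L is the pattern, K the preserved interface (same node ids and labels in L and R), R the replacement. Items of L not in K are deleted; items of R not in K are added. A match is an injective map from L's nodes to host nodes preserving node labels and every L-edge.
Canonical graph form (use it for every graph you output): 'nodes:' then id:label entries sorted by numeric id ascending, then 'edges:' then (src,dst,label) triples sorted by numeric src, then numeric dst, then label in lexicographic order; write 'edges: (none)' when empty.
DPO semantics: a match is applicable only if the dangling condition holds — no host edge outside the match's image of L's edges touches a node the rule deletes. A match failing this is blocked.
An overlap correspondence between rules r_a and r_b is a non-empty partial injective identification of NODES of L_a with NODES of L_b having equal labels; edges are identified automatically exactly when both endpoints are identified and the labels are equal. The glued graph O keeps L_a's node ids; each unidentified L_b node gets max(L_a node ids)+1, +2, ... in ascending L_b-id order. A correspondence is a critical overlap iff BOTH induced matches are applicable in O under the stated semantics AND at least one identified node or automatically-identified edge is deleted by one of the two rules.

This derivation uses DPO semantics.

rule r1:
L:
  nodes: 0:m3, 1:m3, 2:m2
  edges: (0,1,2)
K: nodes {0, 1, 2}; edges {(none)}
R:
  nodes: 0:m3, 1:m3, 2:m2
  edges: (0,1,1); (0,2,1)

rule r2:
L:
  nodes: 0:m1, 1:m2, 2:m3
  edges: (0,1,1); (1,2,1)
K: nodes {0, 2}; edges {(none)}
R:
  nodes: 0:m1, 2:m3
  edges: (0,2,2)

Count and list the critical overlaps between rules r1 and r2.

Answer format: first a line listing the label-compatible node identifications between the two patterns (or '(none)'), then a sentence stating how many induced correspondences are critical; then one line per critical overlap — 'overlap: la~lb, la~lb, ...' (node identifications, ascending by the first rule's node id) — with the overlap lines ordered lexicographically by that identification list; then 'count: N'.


label-compatible node identifications between L(r1) and L(r2): 0~2, 1~2, 2~1
3 of the induced correspondences are critical overlaps of r1 and r2.
overlap: 0~2, 2~1
overlap: 1~2, 2~1
overlap: 2~1
count: 3


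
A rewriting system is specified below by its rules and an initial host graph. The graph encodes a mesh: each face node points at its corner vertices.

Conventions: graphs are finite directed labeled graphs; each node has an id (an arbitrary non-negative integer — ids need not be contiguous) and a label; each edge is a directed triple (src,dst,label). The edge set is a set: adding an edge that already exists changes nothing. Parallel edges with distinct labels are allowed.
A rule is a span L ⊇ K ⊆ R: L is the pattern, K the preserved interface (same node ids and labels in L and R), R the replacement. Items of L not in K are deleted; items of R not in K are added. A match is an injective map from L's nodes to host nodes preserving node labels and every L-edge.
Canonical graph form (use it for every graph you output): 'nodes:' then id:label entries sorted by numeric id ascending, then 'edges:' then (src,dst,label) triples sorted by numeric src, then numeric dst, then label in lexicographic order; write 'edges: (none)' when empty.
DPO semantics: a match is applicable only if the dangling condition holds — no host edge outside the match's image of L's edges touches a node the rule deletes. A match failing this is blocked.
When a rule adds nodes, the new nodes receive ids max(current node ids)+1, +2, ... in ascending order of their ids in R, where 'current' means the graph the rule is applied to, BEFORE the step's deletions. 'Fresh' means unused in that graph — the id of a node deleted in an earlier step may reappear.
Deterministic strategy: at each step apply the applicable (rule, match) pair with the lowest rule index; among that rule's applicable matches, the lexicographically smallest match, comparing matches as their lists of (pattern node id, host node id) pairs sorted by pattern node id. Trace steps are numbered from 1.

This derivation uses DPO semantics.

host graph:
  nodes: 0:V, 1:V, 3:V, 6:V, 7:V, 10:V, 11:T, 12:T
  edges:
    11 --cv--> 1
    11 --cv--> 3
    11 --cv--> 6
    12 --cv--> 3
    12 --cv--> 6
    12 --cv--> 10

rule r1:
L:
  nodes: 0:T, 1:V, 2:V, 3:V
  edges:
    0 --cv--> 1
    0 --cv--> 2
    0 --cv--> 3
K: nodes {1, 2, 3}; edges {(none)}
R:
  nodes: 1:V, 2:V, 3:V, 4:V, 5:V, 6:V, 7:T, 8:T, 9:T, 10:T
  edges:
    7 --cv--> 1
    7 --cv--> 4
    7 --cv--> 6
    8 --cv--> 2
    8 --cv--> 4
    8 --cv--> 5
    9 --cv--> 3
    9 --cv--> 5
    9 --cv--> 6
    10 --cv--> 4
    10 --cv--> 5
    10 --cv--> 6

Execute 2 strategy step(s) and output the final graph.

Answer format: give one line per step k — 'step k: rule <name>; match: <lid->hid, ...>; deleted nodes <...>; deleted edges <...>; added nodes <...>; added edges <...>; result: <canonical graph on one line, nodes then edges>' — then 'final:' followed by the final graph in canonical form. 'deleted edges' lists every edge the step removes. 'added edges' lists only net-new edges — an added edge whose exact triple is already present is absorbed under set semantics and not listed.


step 1: rule r1; match: 0->11, 1->1, 2->3, 3->6; deleted nodes 11; deleted edges (11,1,cv); (11,3,cv); (11,6,cv); added nodes 13, 14, 15, 16, 17, 18, 19; added edges (16,1,cv); (16,13,cv); (16,15,cv); (17,3,cv); (17,13,cv); (17,14,cv); (18,6,cv); (18,14,cv); (18,15,cv); (19,13,cv); (19,14,cv); (19,15,cv); result: nodes: 0:V, 1:V, 3:V, 6:V, 7:V, 10:V, 12:T, 13:V, 14:V, 15:V, 16:T, 17:T, 18:T, 19:T edges: (12,3,cv); (12,6,cv); (12,10,cv); (16,1,cv); (16,13,cv); (16,15,cv); (17,3,cv); (17,13,cv); (17,14,cv); (18,6,cv); (18,14,cv); (18,15,cv); (19,13,cv); (19,14,cv); (19,15,cv)
step 2: rule r1; match: 0->12, 1->3, 2->6, 3->10; deleted nodes 12; deleted edges (12,3,cv); (12,6,cv); (12,10,cv); added nodes 20, 21, 22, 23, 24, 25, 26; added edges (23,3,cv); (23,20,cv); (23,22,cv); (24,6,cv); (24,20,cv); (24,21,cv); (25,10,cv); (25,21,cv); (25,22,cv); (26,20,cv); (26,21,cv); (26,22,cv); result: nodes: 0:V, 1:V, 3:V, 6:V, 7:V, 10:V, 13:V, 14:V, 15:V, 16:T, 17:T, 18:T, 19:T, 20:V, 21:V, 22:V, 23:T, 24:T, 25:T, 26:T edges: (16,1,cv); (16,13,cv); (16,15,cv); (17,3,cv); (17,13,cv); (17,14,cv); (18,6,cv); (18,14,cv); (18,15,cv); (19,13,cv); (19,14,cv); (19,15,cv); (23,3,cv); (23,20,cv); (23,22,cv); (24,6,cv); (24,20,cv); (24,21,cv); (25,10,cv); (25,21,cv); (25,22,cv); (26,20,cv); (26,21,cv); (26,22,cv)
final:
nodes: 0:V, 1:V, 3:V, 6:V, 7:V, 10:V, 13:V, 14:V, 15:V, 16:T, 17:T, 18:T, 19:T, 20:V, 21:V, 22:V, 23:T, 24:T, 25:T, 26:T
edges: (16,1,cv); (16,13,cv); (16,15,cv); (17,3,cv); (17,13,cv); (17,14,cv); (18,6,cv); (18,14,cv); (18,15,cv); (19,13,cv); (19,14,cv); (19,15,cv); (23,3,cv); (23,20,cv); (23,22,cv); (24,6,cv); (24,20,cv); (24,21,cv); (25,10,cv); (25,21,cv); (25,22,cv); (26,20,cv); (26,21,cv); (26,22,cv)


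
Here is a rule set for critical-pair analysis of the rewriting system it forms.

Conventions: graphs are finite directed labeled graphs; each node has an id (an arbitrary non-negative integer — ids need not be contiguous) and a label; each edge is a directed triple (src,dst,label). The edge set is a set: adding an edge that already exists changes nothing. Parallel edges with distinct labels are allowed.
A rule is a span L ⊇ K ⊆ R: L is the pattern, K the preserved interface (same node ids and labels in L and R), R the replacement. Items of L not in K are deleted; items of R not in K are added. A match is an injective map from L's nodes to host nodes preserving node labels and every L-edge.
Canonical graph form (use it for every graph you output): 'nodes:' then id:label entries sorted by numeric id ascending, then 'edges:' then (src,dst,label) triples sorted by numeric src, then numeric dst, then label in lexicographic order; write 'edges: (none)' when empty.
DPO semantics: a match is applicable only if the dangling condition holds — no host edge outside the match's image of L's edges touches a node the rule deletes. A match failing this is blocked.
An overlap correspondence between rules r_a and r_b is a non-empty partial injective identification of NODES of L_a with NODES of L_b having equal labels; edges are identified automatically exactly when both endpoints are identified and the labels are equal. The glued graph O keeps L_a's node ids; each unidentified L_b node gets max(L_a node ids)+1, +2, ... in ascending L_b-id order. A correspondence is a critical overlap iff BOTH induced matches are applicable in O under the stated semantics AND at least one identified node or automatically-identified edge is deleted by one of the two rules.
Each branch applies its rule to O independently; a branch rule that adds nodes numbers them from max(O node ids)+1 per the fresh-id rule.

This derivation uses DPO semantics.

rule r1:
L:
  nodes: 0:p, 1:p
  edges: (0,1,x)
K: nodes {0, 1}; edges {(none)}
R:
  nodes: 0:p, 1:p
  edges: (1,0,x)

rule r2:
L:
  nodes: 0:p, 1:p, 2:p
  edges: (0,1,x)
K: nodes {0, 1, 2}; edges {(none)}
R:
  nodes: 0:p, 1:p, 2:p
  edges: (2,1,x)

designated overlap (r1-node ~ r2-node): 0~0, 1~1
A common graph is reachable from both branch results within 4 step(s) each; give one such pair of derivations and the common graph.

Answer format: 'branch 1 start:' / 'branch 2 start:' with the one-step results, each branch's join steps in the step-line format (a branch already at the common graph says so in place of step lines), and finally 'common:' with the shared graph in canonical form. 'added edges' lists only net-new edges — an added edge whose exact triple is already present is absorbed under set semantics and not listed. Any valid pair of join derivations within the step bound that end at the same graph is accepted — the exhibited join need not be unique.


branch 1 start:
nodes: 0:p, 1:p, 2:p
edges: (1,0,x)
branch 2 start:
nodes: 0:p, 1:p, 2:p
edges: (2,1,x)
branch 1 step 1: rule r1; match: 0->1, 1->0; deleted nodes (none); deleted edges (1,0,x); added nodes (none); added edges (0,1,x); result: nodes: 0:p, 1:p, 2:p edges: (0,1,x)
branch 2 step 1: rule r2; match: 0->2, 1->1, 2->0; deleted nodes (none); deleted edges (2,1,x); added nodes (none); added edges (0,1,x); result: nodes: 0:p, 1:p, 2:p edges: (0,1,x)
common:
nodes: 0:p, 1:p, 2:p
edges: (0,1,x)


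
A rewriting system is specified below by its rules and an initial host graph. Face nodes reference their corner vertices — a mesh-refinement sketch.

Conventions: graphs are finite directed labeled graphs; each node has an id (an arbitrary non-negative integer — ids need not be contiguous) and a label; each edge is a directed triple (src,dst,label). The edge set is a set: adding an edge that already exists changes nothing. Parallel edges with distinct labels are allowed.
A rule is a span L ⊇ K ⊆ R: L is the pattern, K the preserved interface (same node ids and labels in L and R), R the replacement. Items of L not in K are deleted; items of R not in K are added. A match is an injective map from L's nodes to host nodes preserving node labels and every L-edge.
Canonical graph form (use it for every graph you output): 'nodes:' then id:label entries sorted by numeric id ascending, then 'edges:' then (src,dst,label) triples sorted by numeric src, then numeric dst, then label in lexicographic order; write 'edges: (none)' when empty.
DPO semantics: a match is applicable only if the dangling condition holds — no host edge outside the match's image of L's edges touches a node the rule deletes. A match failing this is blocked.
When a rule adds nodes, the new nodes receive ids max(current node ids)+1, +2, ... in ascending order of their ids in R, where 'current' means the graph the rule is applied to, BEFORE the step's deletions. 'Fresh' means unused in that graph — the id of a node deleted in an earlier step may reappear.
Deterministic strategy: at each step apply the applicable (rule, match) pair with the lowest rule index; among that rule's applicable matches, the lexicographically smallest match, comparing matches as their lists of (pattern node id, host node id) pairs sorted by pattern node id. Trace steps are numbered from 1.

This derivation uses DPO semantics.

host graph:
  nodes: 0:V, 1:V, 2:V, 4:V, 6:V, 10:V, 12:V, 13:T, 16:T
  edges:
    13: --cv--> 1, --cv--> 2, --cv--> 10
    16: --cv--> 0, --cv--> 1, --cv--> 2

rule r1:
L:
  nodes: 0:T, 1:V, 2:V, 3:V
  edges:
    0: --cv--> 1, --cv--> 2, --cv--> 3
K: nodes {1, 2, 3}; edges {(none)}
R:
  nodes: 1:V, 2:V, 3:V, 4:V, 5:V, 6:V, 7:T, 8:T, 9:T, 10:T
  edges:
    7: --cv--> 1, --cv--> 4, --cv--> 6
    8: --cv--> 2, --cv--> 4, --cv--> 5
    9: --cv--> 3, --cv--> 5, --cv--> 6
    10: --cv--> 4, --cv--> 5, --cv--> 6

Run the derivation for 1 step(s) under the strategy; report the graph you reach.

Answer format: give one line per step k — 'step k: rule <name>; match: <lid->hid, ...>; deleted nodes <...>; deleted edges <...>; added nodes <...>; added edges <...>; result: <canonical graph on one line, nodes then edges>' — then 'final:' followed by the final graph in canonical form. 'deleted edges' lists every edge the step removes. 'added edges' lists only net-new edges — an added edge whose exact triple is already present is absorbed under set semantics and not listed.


step 1: rule r1; match: 0->13, 1->1, 2->2, 3->10; deleted nodes 13; deleted edges (13,1,cv); (13,2,cv); (13,10,cv); added nodes 17, 18, 19, 20, 21, 22, 23; added edges (20,1,cv); (20,17,cv); (20,19,cv); (21,2,cv); (21,17,cv); (21,18,cv); (22,10,cv); (22,18,cv); (22,19,cv); (23,17,cv); (23,18,cv); (23,19,cv); result: nodes: 0:V, 1:V, 2:V, 4:V, 6:V, 10:V, 12:V, 16:T, 17:V, 18:V, 19:V, 20:T, 21:T, 22:T, 23:T edges: (16,0,cv); (16,1,cv); (16,2,cv); (20,1,cv); (20,17,cv); (20,19,cv); (21,2,cv); (21,17,cv); (21,18,cv); (22,10,cv); (22,18,cv); (22,19,cv); (23,17,cv); (23,18,cv); (23,19,cv)
final:
nodes: 0:V, 1:V, 2:V, 4:V, 6:V, 10:V, 12:V, 16:T, 17:V, 18:V, 19:V, 20:T, 21:T, 22:T, 23:T
edges: (16,0,cv); (16,1,cv); (16,2,cv); (20,1,cv); (20,17,cv); (20,19,cv); (21,2,cv); (21,17,cv); (21,18,cv); (22,10,cv); (22,18,cv); (22,19,cv); (23,17,cv); (23,18,cv); (23,19,cv)


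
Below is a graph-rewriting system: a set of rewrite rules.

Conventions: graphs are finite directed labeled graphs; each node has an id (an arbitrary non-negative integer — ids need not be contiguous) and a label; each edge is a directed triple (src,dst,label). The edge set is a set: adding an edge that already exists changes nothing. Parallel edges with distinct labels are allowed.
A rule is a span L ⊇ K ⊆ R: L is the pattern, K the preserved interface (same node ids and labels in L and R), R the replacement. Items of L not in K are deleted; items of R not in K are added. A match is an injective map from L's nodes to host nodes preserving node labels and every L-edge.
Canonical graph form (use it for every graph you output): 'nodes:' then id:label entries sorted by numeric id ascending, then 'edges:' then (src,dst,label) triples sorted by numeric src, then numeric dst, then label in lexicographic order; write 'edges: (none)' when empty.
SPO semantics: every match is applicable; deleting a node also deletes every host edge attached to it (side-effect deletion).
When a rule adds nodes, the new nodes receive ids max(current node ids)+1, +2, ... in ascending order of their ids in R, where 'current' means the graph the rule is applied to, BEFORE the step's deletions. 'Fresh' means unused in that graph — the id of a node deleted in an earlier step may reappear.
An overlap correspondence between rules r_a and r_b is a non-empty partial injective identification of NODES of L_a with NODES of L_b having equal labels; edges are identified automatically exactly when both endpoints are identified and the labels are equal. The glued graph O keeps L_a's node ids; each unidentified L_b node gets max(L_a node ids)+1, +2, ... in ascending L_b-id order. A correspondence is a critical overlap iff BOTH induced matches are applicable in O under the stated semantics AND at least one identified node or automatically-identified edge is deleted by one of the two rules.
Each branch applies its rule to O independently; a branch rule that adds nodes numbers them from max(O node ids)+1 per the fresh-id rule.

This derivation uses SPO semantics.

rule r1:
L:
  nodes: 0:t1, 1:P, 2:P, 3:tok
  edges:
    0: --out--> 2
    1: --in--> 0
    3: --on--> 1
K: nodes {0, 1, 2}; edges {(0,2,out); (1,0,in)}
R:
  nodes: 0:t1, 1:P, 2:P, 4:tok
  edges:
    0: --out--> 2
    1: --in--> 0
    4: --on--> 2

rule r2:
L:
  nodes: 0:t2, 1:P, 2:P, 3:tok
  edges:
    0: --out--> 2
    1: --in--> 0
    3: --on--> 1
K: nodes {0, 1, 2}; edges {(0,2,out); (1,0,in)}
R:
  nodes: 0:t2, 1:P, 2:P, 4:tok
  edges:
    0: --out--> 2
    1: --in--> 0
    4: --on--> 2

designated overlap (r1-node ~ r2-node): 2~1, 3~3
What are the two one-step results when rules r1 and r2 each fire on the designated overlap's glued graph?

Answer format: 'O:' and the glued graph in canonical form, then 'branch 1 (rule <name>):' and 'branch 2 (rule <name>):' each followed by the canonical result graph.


O:
nodes: 0:t1, 1:P, 2:P, 3:tok, 4:t2, 5:P
edges: (0,2,out); (1,0,in); (2,4,in); (3,1,on); (3,2,on); (4,5,out)
branch 1 (rule r1):
nodes: 0:t1, 1:P, 2:P, 4:t2, 5:P, 6:tok
edges: (0,2,out); (1,0,in); (2,4,in); (4,5,out); (6,2,on)
branch 2 (rule r2):
nodes: 0:t1, 1:P, 2:P, 4:t2, 5:P, 6:tok
edges: (0,2,out); (1,0,in); (2,4,in); (4,5,out); (6,5,on)


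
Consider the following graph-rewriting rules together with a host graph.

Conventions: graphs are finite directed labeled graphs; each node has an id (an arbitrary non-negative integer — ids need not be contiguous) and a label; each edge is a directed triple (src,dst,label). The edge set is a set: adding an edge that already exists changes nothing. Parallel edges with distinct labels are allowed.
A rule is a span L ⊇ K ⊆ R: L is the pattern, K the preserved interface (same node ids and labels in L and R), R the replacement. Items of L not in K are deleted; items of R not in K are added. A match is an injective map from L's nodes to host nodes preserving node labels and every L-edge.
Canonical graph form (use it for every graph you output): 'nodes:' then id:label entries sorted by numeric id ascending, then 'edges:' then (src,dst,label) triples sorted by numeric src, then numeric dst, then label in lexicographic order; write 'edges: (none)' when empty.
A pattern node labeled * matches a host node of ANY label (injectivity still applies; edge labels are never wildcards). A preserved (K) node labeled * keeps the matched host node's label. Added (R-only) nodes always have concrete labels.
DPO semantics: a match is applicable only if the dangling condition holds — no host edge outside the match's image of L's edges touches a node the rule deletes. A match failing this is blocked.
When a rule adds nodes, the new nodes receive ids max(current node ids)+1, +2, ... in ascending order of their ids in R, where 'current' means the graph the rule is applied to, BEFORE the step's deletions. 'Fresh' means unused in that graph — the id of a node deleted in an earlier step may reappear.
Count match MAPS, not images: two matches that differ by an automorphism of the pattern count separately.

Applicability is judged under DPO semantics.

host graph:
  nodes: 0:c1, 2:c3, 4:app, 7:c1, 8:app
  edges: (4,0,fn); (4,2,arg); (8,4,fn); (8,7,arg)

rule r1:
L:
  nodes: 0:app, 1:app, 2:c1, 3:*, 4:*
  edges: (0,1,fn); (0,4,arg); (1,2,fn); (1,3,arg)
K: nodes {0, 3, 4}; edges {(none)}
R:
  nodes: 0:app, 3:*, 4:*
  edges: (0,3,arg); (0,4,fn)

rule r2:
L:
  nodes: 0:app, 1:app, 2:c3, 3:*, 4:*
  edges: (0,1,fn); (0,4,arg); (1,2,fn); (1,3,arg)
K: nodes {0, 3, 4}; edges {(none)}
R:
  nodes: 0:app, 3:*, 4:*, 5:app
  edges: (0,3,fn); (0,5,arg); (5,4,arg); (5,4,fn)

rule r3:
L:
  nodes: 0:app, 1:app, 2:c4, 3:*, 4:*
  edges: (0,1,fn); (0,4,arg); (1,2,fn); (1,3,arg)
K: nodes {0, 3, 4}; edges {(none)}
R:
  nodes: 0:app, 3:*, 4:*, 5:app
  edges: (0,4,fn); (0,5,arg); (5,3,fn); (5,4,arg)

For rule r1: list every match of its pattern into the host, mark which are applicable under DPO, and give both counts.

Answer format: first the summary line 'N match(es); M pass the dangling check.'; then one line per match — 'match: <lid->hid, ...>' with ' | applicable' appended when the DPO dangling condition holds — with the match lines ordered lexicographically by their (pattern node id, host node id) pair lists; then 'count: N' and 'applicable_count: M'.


1 match(es); 1 pass the dangling check.
match: 0->8, 1->4, 2->0, 3->2, 4->7 | applicable
count: 1
applicable_count: 1


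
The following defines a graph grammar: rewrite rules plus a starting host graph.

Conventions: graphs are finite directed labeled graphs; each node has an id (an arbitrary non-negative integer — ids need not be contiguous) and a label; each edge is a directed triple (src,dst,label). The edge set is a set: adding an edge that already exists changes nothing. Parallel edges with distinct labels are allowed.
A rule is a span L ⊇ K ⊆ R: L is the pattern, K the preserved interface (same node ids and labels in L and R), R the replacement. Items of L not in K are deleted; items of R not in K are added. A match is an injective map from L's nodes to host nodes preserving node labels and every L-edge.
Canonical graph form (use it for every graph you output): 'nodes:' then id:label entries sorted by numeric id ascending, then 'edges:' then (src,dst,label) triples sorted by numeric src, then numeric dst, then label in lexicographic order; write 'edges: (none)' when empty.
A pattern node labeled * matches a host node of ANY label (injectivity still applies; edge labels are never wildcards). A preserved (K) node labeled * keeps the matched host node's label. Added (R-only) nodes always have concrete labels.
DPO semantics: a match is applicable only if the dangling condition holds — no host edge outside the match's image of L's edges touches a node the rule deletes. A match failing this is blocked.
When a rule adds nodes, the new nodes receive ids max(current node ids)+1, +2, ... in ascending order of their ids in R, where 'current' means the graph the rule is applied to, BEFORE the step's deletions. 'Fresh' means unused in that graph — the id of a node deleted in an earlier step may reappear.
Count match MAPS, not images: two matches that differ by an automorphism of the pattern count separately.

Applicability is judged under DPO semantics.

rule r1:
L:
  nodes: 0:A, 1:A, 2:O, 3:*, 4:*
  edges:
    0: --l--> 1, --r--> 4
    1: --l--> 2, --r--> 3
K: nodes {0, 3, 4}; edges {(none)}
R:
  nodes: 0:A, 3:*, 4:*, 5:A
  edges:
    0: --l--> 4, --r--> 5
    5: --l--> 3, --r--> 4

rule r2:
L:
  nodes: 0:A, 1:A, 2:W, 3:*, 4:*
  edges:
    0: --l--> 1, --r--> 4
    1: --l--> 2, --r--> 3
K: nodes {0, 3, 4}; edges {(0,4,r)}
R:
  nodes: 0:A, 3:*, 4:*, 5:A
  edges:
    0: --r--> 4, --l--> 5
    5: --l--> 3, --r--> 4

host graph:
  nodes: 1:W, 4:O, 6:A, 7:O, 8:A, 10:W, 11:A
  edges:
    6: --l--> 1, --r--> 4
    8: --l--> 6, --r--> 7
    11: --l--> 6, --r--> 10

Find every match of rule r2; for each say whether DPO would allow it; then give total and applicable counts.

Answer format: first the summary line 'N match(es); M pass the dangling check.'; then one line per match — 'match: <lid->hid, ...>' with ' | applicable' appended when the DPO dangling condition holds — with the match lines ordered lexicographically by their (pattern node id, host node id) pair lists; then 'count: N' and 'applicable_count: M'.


2 match(es); 0 pass the dangling check.
match: 0->8, 1->6, 2->1, 3->4, 4->7
match: 0->11, 1->6, 2->1, 3->4, 4->10
count: 2
applicable_count: 0


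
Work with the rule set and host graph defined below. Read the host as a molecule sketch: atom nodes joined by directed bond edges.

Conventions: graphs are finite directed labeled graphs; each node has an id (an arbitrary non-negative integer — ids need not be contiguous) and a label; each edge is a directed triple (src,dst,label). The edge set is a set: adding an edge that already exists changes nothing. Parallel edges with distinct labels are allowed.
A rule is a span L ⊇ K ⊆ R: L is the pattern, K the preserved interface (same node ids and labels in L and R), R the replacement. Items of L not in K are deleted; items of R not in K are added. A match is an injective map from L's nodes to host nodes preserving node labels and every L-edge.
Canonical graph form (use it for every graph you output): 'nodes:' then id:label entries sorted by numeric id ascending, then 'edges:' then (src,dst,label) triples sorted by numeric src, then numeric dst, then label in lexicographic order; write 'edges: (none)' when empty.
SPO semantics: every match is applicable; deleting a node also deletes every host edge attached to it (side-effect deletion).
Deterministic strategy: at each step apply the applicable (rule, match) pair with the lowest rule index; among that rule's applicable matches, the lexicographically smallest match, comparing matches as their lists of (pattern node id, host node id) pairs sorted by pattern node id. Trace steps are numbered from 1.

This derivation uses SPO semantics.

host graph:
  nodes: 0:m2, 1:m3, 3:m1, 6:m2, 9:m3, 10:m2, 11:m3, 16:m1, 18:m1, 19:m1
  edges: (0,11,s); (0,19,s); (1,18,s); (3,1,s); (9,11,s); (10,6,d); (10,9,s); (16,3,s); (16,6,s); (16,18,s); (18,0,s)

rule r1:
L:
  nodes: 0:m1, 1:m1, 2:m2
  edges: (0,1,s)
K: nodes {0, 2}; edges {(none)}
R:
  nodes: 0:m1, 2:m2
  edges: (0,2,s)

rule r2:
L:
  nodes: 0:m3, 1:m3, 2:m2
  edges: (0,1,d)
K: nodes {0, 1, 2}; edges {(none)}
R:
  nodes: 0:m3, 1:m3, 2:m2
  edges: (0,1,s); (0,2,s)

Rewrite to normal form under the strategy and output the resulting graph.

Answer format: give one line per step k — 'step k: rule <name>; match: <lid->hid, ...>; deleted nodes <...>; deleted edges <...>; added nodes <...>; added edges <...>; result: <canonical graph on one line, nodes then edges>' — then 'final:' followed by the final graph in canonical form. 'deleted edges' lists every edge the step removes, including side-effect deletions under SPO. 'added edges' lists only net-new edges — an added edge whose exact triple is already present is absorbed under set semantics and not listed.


step 1: rule r1; match: 0->16, 1->3, 2->0; deleted nodes 3; deleted edges (3,1,s); (16,3,s); added nodes (none); added edges (16,0,s); result: nodes: 0:m2, 1:m3, 6:m2, 9:m3, 10:m2, 11:m3, 16:m1, 18:m1, 19:m1 edges: (0,11,s); (0,19,s); (1,18,s); (9,11,s); (10,6,d); (10,9,s); (16,0,s); (16,6,s); (16,18,s); (18,0,s)
step 2: rule r1; match: 0->16, 1->18, 2->0; deleted nodes 18; deleted edges (1,18,s); (16,18,s); (18,0,s); added nodes (none); added edges (none); result: nodes: 0:m2, 1:m3, 6:m2, 9:m3, 10:m2, 11:m3, 16:m1, 19:m1 edges: (0,11,s); (0,19,s); (9,11,s); (10,6,d); (10,9,s); (16,0,s); (16,6,s)
final:
nodes: 0:m2, 1:m3, 6:m2, 9:m3, 10:m2, 11:m3, 16:m1, 19:m1
edges: (0,11,s); (0,19,s); (9,11,s); (10,6,d); (10,9,s); (16,0,s); (16,6,s)


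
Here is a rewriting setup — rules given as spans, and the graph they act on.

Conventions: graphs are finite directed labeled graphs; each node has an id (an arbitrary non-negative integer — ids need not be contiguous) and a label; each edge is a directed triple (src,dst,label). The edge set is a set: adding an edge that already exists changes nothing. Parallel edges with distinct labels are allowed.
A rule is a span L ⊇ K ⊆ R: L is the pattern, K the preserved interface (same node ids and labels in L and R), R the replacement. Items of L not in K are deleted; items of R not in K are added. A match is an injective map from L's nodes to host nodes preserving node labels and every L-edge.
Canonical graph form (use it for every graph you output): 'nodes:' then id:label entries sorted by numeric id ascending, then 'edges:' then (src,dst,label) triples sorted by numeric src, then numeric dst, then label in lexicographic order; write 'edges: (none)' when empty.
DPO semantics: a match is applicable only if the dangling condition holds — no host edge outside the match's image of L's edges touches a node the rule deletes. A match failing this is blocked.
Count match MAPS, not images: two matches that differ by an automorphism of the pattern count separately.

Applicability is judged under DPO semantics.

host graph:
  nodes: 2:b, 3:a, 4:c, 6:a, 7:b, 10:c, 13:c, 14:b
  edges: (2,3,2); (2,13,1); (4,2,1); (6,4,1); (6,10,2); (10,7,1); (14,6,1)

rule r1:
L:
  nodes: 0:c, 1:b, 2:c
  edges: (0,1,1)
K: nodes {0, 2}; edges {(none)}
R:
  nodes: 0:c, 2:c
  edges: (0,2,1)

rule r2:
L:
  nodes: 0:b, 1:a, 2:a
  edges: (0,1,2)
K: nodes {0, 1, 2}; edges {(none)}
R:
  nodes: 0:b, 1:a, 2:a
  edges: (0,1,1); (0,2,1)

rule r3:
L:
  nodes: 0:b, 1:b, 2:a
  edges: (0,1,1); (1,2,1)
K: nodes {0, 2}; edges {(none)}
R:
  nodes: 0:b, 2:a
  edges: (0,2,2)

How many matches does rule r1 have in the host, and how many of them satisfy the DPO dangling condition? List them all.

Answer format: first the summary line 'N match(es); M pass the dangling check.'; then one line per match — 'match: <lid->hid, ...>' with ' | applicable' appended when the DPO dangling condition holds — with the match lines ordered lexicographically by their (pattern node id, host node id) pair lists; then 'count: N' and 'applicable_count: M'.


4 match(es); 2 pass the dangling check.
match: 0->4, 1->2, 2->10
match: 0->4, 1->2, 2->13
match: 0->10, 1->7, 2->4 | applicable
match: 0->10, 1->7, 2->13 | applicable
count: 4
applicable_count: 2


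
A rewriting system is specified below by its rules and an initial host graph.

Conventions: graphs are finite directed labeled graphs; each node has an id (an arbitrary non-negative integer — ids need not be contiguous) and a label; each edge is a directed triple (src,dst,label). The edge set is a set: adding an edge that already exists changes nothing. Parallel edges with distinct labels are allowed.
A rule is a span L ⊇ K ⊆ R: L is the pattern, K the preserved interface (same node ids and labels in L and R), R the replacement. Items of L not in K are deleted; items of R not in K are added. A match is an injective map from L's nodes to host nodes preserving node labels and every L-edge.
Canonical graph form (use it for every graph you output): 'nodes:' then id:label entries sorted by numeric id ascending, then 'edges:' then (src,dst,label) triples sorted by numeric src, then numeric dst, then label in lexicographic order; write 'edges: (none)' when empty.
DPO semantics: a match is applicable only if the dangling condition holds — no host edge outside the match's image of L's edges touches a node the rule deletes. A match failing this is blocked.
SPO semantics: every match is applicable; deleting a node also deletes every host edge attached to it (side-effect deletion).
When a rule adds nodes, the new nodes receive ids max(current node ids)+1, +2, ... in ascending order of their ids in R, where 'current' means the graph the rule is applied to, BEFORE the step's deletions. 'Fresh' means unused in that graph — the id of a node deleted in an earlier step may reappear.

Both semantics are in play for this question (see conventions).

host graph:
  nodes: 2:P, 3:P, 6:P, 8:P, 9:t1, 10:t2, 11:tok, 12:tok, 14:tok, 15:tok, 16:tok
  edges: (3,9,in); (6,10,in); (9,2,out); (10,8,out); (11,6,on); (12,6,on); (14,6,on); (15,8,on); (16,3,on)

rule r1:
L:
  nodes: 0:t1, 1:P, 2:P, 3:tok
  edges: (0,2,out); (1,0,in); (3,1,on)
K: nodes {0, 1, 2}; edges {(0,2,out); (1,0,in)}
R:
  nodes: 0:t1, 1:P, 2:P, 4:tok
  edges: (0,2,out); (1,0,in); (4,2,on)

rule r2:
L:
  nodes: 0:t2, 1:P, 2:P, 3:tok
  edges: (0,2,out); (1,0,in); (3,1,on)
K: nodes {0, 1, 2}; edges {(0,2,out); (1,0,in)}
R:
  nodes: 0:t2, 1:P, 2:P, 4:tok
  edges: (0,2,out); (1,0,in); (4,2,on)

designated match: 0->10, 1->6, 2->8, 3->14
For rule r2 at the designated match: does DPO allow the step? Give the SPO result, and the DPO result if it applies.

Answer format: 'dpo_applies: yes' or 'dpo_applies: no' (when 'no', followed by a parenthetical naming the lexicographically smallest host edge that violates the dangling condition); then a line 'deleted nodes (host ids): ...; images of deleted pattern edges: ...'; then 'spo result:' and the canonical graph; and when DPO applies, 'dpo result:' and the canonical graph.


dpo_applies: yes
deleted nodes (host ids): 14; images of deleted pattern edges: (14,6,on)
spo result:
nodes: 2:P, 3:P, 6:P, 8:P, 9:t1, 10:t2, 11:tok, 12:tok, 15:tok, 16:tok, 17:tok
edges: (3,9,in); (6,10,in); (9,2,out); (10,8,out); (11,6,on); (12,6,on); (15,8,on); (16,3,on); (17,8,on)
dpo result:
nodes: 2:P, 3:P, 6:P, 8:P, 9:t1, 10:t2, 11:tok, 12:tok, 15:tok, 16:tok, 17:tok
edges: (3,9,in); (6,10,in); (9,2,out); (10,8,out); (11,6,on); (12,6,on); (15,8,on); (16,3,on); (17,8,on)
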